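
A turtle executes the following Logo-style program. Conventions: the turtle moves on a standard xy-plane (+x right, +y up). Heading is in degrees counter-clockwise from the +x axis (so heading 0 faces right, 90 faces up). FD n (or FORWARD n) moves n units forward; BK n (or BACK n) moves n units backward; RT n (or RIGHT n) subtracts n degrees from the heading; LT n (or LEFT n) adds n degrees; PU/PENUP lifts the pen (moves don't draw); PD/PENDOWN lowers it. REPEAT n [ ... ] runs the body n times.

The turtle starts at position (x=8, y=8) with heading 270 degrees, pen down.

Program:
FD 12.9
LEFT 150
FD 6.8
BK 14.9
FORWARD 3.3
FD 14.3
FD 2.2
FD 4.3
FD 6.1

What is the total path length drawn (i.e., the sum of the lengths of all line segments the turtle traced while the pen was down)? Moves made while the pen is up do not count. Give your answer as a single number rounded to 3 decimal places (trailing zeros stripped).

Executing turtle program step by step:
Start: pos=(8,8), heading=270, pen down
FD 12.9: (8,8) -> (8,-4.9) [heading=270, draw]
LT 150: heading 270 -> 60
FD 6.8: (8,-4.9) -> (11.4,0.989) [heading=60, draw]
BK 14.9: (11.4,0.989) -> (3.95,-11.915) [heading=60, draw]
FD 3.3: (3.95,-11.915) -> (5.6,-9.057) [heading=60, draw]
FD 14.3: (5.6,-9.057) -> (12.75,3.327) [heading=60, draw]
FD 2.2: (12.75,3.327) -> (13.85,5.232) [heading=60, draw]
FD 4.3: (13.85,5.232) -> (16,8.956) [heading=60, draw]
FD 6.1: (16,8.956) -> (19.05,14.239) [heading=60, draw]
Final: pos=(19.05,14.239), heading=60, 8 segment(s) drawn

Segment lengths:
  seg 1: (8,8) -> (8,-4.9), length = 12.9
  seg 2: (8,-4.9) -> (11.4,0.989), length = 6.8
  seg 3: (11.4,0.989) -> (3.95,-11.915), length = 14.9
  seg 4: (3.95,-11.915) -> (5.6,-9.057), length = 3.3
  seg 5: (5.6,-9.057) -> (12.75,3.327), length = 14.3
  seg 6: (12.75,3.327) -> (13.85,5.232), length = 2.2
  seg 7: (13.85,5.232) -> (16,8.956), length = 4.3
  seg 8: (16,8.956) -> (19.05,14.239), length = 6.1
Total = 64.8

Answer: 64.8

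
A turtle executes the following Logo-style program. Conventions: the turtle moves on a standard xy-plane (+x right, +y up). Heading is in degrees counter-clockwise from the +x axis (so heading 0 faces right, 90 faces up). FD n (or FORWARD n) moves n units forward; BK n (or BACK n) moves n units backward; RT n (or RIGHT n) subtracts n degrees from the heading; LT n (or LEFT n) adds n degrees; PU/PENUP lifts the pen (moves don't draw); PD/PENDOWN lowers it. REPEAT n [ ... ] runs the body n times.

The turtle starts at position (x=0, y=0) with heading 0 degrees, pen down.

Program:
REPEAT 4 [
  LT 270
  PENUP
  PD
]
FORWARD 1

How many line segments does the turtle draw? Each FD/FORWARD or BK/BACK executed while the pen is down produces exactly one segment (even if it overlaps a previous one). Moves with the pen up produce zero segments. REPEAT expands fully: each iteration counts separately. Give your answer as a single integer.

Answer: 1

Derivation:
Executing turtle program step by step:
Start: pos=(0,0), heading=0, pen down
REPEAT 4 [
  -- iteration 1/4 --
  LT 270: heading 0 -> 270
  PU: pen up
  PD: pen down
  -- iteration 2/4 --
  LT 270: heading 270 -> 180
  PU: pen up
  PD: pen down
  -- iteration 3/4 --
  LT 270: heading 180 -> 90
  PU: pen up
  PD: pen down
  -- iteration 4/4 --
  LT 270: heading 90 -> 0
  PU: pen up
  PD: pen down
]
FD 1: (0,0) -> (1,0) [heading=0, draw]
Final: pos=(1,0), heading=0, 1 segment(s) drawn
Segments drawn: 1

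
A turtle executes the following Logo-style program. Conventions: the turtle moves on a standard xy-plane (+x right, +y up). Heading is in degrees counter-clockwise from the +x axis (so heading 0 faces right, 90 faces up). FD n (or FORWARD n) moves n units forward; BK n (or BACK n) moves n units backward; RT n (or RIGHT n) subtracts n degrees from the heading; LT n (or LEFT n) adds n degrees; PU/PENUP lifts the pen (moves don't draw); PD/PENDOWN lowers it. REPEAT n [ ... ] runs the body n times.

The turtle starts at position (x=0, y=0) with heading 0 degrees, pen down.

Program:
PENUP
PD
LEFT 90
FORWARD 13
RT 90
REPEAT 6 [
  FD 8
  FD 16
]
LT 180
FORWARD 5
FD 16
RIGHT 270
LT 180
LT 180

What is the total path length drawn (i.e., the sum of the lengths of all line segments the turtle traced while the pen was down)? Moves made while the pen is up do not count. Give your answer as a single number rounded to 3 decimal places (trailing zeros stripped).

Executing turtle program step by step:
Start: pos=(0,0), heading=0, pen down
PU: pen up
PD: pen down
LT 90: heading 0 -> 90
FD 13: (0,0) -> (0,13) [heading=90, draw]
RT 90: heading 90 -> 0
REPEAT 6 [
  -- iteration 1/6 --
  FD 8: (0,13) -> (8,13) [heading=0, draw]
  FD 16: (8,13) -> (24,13) [heading=0, draw]
  -- iteration 2/6 --
  FD 8: (24,13) -> (32,13) [heading=0, draw]
  FD 16: (32,13) -> (48,13) [heading=0, draw]
  -- iteration 3/6 --
  FD 8: (48,13) -> (56,13) [heading=0, draw]
  FD 16: (56,13) -> (72,13) [heading=0, draw]
  -- iteration 4/6 --
  FD 8: (72,13) -> (80,13) [heading=0, draw]
  FD 16: (80,13) -> (96,13) [heading=0, draw]
  -- iteration 5/6 --
  FD 8: (96,13) -> (104,13) [heading=0, draw]
  FD 16: (104,13) -> (120,13) [heading=0, draw]
  -- iteration 6/6 --
  FD 8: (120,13) -> (128,13) [heading=0, draw]
  FD 16: (128,13) -> (144,13) [heading=0, draw]
]
LT 180: heading 0 -> 180
FD 5: (144,13) -> (139,13) [heading=180, draw]
FD 16: (139,13) -> (123,13) [heading=180, draw]
RT 270: heading 180 -> 270
LT 180: heading 270 -> 90
LT 180: heading 90 -> 270
Final: pos=(123,13), heading=270, 15 segment(s) drawn

Segment lengths:
  seg 1: (0,0) -> (0,13), length = 13
  seg 2: (0,13) -> (8,13), length = 8
  seg 3: (8,13) -> (24,13), length = 16
  seg 4: (24,13) -> (32,13), length = 8
  seg 5: (32,13) -> (48,13), length = 16
  seg 6: (48,13) -> (56,13), length = 8
  seg 7: (56,13) -> (72,13), length = 16
  seg 8: (72,13) -> (80,13), length = 8
  seg 9: (80,13) -> (96,13), length = 16
  seg 10: (96,13) -> (104,13), length = 8
  seg 11: (104,13) -> (120,13), length = 16
  seg 12: (120,13) -> (128,13), length = 8
  seg 13: (128,13) -> (144,13), length = 16
  seg 14: (144,13) -> (139,13), length = 5
  seg 15: (139,13) -> (123,13), length = 16
Total = 178

Answer: 178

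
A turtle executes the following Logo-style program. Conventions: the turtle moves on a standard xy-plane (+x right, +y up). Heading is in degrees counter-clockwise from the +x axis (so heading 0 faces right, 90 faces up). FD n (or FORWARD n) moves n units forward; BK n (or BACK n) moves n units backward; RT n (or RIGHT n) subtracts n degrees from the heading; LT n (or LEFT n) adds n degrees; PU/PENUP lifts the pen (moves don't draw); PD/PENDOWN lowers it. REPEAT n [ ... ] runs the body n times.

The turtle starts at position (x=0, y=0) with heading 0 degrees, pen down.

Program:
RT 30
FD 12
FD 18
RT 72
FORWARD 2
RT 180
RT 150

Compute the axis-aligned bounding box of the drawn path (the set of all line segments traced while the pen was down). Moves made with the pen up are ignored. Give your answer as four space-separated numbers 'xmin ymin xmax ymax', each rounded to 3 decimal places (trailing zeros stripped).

Answer: 0 -16.956 25.981 0

Derivation:
Executing turtle program step by step:
Start: pos=(0,0), heading=0, pen down
RT 30: heading 0 -> 330
FD 12: (0,0) -> (10.392,-6) [heading=330, draw]
FD 18: (10.392,-6) -> (25.981,-15) [heading=330, draw]
RT 72: heading 330 -> 258
FD 2: (25.981,-15) -> (25.565,-16.956) [heading=258, draw]
RT 180: heading 258 -> 78
RT 150: heading 78 -> 288
Final: pos=(25.565,-16.956), heading=288, 3 segment(s) drawn

Segment endpoints: x in {0, 10.392, 25.565, 25.981}, y in {-16.956, -15, -6, 0}
xmin=0, ymin=-16.956, xmax=25.981, ymax=0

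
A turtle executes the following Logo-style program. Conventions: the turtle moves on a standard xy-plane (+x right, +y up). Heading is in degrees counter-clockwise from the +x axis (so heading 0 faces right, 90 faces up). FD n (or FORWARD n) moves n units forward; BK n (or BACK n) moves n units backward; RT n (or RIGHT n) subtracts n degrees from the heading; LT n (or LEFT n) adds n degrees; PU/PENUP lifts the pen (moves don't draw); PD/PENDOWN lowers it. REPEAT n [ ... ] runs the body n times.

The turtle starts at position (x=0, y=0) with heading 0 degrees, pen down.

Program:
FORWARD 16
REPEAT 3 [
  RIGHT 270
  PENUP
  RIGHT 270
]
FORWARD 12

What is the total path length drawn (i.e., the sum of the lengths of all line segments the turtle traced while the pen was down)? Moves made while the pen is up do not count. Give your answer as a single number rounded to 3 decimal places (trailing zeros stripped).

Executing turtle program step by step:
Start: pos=(0,0), heading=0, pen down
FD 16: (0,0) -> (16,0) [heading=0, draw]
REPEAT 3 [
  -- iteration 1/3 --
  RT 270: heading 0 -> 90
  PU: pen up
  RT 270: heading 90 -> 180
  -- iteration 2/3 --
  RT 270: heading 180 -> 270
  PU: pen up
  RT 270: heading 270 -> 0
  -- iteration 3/3 --
  RT 270: heading 0 -> 90
  PU: pen up
  RT 270: heading 90 -> 180
]
FD 12: (16,0) -> (4,0) [heading=180, move]
Final: pos=(4,0), heading=180, 1 segment(s) drawn

Segment lengths:
  seg 1: (0,0) -> (16,0), length = 16
Total = 16

Answer: 16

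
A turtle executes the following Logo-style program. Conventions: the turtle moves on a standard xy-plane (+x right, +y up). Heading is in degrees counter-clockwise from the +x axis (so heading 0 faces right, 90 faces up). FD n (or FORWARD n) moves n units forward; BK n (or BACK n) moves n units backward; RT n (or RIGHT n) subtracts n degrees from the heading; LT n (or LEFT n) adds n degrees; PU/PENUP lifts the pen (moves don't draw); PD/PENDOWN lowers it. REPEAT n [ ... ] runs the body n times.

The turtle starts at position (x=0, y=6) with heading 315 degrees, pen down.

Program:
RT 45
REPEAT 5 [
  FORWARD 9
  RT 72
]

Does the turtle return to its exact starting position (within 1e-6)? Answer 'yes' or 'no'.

Answer: yes

Derivation:
Executing turtle program step by step:
Start: pos=(0,6), heading=315, pen down
RT 45: heading 315 -> 270
REPEAT 5 [
  -- iteration 1/5 --
  FD 9: (0,6) -> (0,-3) [heading=270, draw]
  RT 72: heading 270 -> 198
  -- iteration 2/5 --
  FD 9: (0,-3) -> (-8.56,-5.781) [heading=198, draw]
  RT 72: heading 198 -> 126
  -- iteration 3/5 --
  FD 9: (-8.56,-5.781) -> (-13.85,1.5) [heading=126, draw]
  RT 72: heading 126 -> 54
  -- iteration 4/5 --
  FD 9: (-13.85,1.5) -> (-8.56,8.781) [heading=54, draw]
  RT 72: heading 54 -> 342
  -- iteration 5/5 --
  FD 9: (-8.56,8.781) -> (0,6) [heading=342, draw]
  RT 72: heading 342 -> 270
]
Final: pos=(0,6), heading=270, 5 segment(s) drawn

Start position: (0, 6)
Final position: (0, 6)
Distance = 0; < 1e-6 -> CLOSED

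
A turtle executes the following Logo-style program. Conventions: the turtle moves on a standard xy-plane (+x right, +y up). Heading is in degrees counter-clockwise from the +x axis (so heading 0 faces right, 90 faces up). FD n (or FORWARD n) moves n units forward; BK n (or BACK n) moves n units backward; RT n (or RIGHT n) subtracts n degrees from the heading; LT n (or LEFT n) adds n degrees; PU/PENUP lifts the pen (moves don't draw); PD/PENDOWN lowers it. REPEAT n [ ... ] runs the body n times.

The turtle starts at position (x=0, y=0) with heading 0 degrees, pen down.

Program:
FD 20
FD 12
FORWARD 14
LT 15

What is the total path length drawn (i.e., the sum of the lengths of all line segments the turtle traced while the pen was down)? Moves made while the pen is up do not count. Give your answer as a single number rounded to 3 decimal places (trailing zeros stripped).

Answer: 46

Derivation:
Executing turtle program step by step:
Start: pos=(0,0), heading=0, pen down
FD 20: (0,0) -> (20,0) [heading=0, draw]
FD 12: (20,0) -> (32,0) [heading=0, draw]
FD 14: (32,0) -> (46,0) [heading=0, draw]
LT 15: heading 0 -> 15
Final: pos=(46,0), heading=15, 3 segment(s) drawn

Segment lengths:
  seg 1: (0,0) -> (20,0), length = 20
  seg 2: (20,0) -> (32,0), length = 12
  seg 3: (32,0) -> (46,0), length = 14
Total = 46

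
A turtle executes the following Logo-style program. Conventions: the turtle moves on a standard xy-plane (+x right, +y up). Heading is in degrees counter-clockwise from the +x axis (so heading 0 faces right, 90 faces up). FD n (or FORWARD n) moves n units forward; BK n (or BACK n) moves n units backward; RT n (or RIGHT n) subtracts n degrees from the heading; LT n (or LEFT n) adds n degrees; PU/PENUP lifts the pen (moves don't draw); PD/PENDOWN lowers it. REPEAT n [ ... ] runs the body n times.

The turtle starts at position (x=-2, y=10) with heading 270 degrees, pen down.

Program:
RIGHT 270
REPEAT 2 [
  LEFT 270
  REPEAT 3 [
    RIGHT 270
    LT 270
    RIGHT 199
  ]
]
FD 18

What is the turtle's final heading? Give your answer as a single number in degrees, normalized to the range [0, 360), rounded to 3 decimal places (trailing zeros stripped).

Answer: 66

Derivation:
Executing turtle program step by step:
Start: pos=(-2,10), heading=270, pen down
RT 270: heading 270 -> 0
REPEAT 2 [
  -- iteration 1/2 --
  LT 270: heading 0 -> 270
  REPEAT 3 [
    -- iteration 1/3 --
    RT 270: heading 270 -> 0
    LT 270: heading 0 -> 270
    RT 199: heading 270 -> 71
    -- iteration 2/3 --
    RT 270: heading 71 -> 161
    LT 270: heading 161 -> 71
    RT 199: heading 71 -> 232
    -- iteration 3/3 --
    RT 270: heading 232 -> 322
    LT 270: heading 322 -> 232
    RT 199: heading 232 -> 33
  ]
  -- iteration 2/2 --
  LT 270: heading 33 -> 303
  REPEAT 3 [
    -- iteration 1/3 --
    RT 270: heading 303 -> 33
    LT 270: heading 33 -> 303
    RT 199: heading 303 -> 104
    -- iteration 2/3 --
    RT 270: heading 104 -> 194
    LT 270: heading 194 -> 104
    RT 199: heading 104 -> 265
    -- iteration 3/3 --
    RT 270: heading 265 -> 355
    LT 270: heading 355 -> 265
    RT 199: heading 265 -> 66
  ]
]
FD 18: (-2,10) -> (5.321,26.444) [heading=66, draw]
Final: pos=(5.321,26.444), heading=66, 1 segment(s) drawn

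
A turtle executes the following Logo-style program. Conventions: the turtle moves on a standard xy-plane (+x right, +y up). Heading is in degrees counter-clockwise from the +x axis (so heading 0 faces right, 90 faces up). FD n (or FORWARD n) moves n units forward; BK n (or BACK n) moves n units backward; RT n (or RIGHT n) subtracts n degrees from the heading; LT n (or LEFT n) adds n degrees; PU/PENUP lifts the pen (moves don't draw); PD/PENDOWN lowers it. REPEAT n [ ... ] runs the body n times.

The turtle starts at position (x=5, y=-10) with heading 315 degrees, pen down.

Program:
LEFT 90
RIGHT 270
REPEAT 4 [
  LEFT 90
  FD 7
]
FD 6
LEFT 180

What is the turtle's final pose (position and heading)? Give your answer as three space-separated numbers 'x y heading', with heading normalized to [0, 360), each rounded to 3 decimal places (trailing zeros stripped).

Answer: 0.757 -5.757 315

Derivation:
Executing turtle program step by step:
Start: pos=(5,-10), heading=315, pen down
LT 90: heading 315 -> 45
RT 270: heading 45 -> 135
REPEAT 4 [
  -- iteration 1/4 --
  LT 90: heading 135 -> 225
  FD 7: (5,-10) -> (0.05,-14.95) [heading=225, draw]
  -- iteration 2/4 --
  LT 90: heading 225 -> 315
  FD 7: (0.05,-14.95) -> (5,-19.899) [heading=315, draw]
  -- iteration 3/4 --
  LT 90: heading 315 -> 45
  FD 7: (5,-19.899) -> (9.95,-14.95) [heading=45, draw]
  -- iteration 4/4 --
  LT 90: heading 45 -> 135
  FD 7: (9.95,-14.95) -> (5,-10) [heading=135, draw]
]
FD 6: (5,-10) -> (0.757,-5.757) [heading=135, draw]
LT 180: heading 135 -> 315
Final: pos=(0.757,-5.757), heading=315, 5 segment(s) drawn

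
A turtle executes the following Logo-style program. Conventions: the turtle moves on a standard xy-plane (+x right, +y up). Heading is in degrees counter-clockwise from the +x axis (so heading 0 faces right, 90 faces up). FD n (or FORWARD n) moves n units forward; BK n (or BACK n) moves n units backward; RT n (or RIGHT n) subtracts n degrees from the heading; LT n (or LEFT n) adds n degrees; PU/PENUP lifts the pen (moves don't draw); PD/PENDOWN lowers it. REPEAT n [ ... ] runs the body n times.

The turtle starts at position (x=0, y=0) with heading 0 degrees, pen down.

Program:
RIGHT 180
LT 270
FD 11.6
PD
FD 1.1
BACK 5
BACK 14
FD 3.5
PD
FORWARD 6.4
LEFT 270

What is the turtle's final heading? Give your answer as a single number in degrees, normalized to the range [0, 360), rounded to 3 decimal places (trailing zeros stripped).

Executing turtle program step by step:
Start: pos=(0,0), heading=0, pen down
RT 180: heading 0 -> 180
LT 270: heading 180 -> 90
FD 11.6: (0,0) -> (0,11.6) [heading=90, draw]
PD: pen down
FD 1.1: (0,11.6) -> (0,12.7) [heading=90, draw]
BK 5: (0,12.7) -> (0,7.7) [heading=90, draw]
BK 14: (0,7.7) -> (0,-6.3) [heading=90, draw]
FD 3.5: (0,-6.3) -> (0,-2.8) [heading=90, draw]
PD: pen down
FD 6.4: (0,-2.8) -> (0,3.6) [heading=90, draw]
LT 270: heading 90 -> 0
Final: pos=(0,3.6), heading=0, 6 segment(s) drawn

Answer: 0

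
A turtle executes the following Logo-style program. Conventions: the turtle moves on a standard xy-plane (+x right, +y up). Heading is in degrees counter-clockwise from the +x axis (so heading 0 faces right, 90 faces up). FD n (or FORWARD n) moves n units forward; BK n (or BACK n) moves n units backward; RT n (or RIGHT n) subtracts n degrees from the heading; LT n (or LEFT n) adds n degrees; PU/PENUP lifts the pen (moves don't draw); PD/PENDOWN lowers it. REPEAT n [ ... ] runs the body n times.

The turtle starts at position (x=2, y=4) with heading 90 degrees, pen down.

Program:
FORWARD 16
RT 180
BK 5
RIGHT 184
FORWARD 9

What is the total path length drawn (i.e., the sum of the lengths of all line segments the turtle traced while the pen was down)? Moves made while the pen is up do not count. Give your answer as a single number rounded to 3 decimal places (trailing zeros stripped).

Executing turtle program step by step:
Start: pos=(2,4), heading=90, pen down
FD 16: (2,4) -> (2,20) [heading=90, draw]
RT 180: heading 90 -> 270
BK 5: (2,20) -> (2,25) [heading=270, draw]
RT 184: heading 270 -> 86
FD 9: (2,25) -> (2.628,33.978) [heading=86, draw]
Final: pos=(2.628,33.978), heading=86, 3 segment(s) drawn

Segment lengths:
  seg 1: (2,4) -> (2,20), length = 16
  seg 2: (2,20) -> (2,25), length = 5
  seg 3: (2,25) -> (2.628,33.978), length = 9
Total = 30

Answer: 30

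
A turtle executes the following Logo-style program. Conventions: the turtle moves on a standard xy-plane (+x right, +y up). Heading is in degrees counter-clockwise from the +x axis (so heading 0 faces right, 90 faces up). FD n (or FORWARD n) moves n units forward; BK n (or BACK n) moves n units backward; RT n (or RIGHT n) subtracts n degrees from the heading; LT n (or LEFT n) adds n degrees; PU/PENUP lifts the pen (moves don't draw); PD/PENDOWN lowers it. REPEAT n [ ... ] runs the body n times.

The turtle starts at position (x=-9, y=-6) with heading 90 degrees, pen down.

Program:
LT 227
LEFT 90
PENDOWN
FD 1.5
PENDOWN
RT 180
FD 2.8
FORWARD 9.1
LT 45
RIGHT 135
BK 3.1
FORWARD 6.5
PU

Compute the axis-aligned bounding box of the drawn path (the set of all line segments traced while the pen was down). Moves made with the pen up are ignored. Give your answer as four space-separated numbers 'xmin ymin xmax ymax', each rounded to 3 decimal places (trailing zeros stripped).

Answer: -18.579 -15.72 -7.977 -4.903

Derivation:
Executing turtle program step by step:
Start: pos=(-9,-6), heading=90, pen down
LT 227: heading 90 -> 317
LT 90: heading 317 -> 47
PD: pen down
FD 1.5: (-9,-6) -> (-7.977,-4.903) [heading=47, draw]
PD: pen down
RT 180: heading 47 -> 227
FD 2.8: (-7.977,-4.903) -> (-9.887,-6.951) [heading=227, draw]
FD 9.1: (-9.887,-6.951) -> (-16.093,-13.606) [heading=227, draw]
LT 45: heading 227 -> 272
RT 135: heading 272 -> 137
BK 3.1: (-16.093,-13.606) -> (-13.826,-15.72) [heading=137, draw]
FD 6.5: (-13.826,-15.72) -> (-18.579,-11.287) [heading=137, draw]
PU: pen up
Final: pos=(-18.579,-11.287), heading=137, 5 segment(s) drawn

Segment endpoints: x in {-18.579, -16.093, -13.826, -9.887, -9, -7.977}, y in {-15.72, -13.606, -11.287, -6.951, -6, -4.903}
xmin=-18.579, ymin=-15.72, xmax=-7.977, ymax=-4.903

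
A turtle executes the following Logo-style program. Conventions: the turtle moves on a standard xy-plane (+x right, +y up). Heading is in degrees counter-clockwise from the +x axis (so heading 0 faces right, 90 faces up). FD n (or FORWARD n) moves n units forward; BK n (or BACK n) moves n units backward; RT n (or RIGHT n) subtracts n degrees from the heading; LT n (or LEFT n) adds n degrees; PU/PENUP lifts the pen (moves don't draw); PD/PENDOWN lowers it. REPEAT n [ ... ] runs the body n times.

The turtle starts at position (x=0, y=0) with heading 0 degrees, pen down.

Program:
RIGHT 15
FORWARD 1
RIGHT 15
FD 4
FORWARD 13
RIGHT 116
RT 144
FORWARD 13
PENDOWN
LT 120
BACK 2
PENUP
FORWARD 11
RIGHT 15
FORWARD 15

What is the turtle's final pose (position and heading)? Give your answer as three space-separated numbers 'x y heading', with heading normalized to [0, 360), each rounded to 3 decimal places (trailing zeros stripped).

Answer: -3.672 3.202 175

Derivation:
Executing turtle program step by step:
Start: pos=(0,0), heading=0, pen down
RT 15: heading 0 -> 345
FD 1: (0,0) -> (0.966,-0.259) [heading=345, draw]
RT 15: heading 345 -> 330
FD 4: (0.966,-0.259) -> (4.43,-2.259) [heading=330, draw]
FD 13: (4.43,-2.259) -> (15.688,-8.759) [heading=330, draw]
RT 116: heading 330 -> 214
RT 144: heading 214 -> 70
FD 13: (15.688,-8.759) -> (20.135,3.457) [heading=70, draw]
PD: pen down
LT 120: heading 70 -> 190
BK 2: (20.135,3.457) -> (22.104,3.804) [heading=190, draw]
PU: pen up
FD 11: (22.104,3.804) -> (11.271,1.894) [heading=190, move]
RT 15: heading 190 -> 175
FD 15: (11.271,1.894) -> (-3.672,3.202) [heading=175, move]
Final: pos=(-3.672,3.202), heading=175, 5 segment(s) drawn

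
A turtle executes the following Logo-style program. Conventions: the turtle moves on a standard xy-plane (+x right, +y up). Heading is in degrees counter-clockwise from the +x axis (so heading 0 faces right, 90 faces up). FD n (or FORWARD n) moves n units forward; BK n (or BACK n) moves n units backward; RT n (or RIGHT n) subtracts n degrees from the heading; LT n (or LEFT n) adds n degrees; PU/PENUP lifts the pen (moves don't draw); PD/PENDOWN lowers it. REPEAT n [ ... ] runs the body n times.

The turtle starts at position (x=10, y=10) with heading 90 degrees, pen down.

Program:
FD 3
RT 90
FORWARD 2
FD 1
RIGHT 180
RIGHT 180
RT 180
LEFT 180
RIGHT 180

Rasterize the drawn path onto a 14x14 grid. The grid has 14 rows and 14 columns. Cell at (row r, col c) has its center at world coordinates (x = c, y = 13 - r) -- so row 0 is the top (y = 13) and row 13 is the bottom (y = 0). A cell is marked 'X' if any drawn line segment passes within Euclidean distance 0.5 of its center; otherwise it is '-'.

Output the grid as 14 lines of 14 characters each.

Answer: ----------XXXX
----------X---
----------X---
----------X---
--------------
--------------
--------------
--------------
--------------
--------------
--------------
--------------
--------------
--------------

Derivation:
Segment 0: (10,10) -> (10,13)
Segment 1: (10,13) -> (12,13)
Segment 2: (12,13) -> (13,13)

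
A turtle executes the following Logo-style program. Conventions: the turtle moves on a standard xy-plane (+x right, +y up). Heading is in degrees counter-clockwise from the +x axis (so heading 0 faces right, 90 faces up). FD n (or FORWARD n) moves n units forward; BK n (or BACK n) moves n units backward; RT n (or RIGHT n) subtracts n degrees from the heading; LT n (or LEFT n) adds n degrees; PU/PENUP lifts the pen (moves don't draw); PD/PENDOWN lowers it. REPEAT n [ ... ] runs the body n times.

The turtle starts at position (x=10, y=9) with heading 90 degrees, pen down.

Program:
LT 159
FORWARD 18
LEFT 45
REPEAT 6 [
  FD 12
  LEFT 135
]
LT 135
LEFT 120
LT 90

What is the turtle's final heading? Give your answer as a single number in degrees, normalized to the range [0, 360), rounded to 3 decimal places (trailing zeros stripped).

Answer: 9

Derivation:
Executing turtle program step by step:
Start: pos=(10,9), heading=90, pen down
LT 159: heading 90 -> 249
FD 18: (10,9) -> (3.549,-7.804) [heading=249, draw]
LT 45: heading 249 -> 294
REPEAT 6 [
  -- iteration 1/6 --
  FD 12: (3.549,-7.804) -> (8.43,-18.767) [heading=294, draw]
  LT 135: heading 294 -> 69
  -- iteration 2/6 --
  FD 12: (8.43,-18.767) -> (12.731,-7.564) [heading=69, draw]
  LT 135: heading 69 -> 204
  -- iteration 3/6 --
  FD 12: (12.731,-7.564) -> (1.768,-12.445) [heading=204, draw]
  LT 135: heading 204 -> 339
  -- iteration 4/6 --
  FD 12: (1.768,-12.445) -> (12.971,-16.745) [heading=339, draw]
  LT 135: heading 339 -> 114
  -- iteration 5/6 --
  FD 12: (12.971,-16.745) -> (8.09,-5.783) [heading=114, draw]
  LT 135: heading 114 -> 249
  -- iteration 6/6 --
  FD 12: (8.09,-5.783) -> (3.79,-16.986) [heading=249, draw]
  LT 135: heading 249 -> 24
]
LT 135: heading 24 -> 159
LT 120: heading 159 -> 279
LT 90: heading 279 -> 9
Final: pos=(3.79,-16.986), heading=9, 7 segment(s) drawn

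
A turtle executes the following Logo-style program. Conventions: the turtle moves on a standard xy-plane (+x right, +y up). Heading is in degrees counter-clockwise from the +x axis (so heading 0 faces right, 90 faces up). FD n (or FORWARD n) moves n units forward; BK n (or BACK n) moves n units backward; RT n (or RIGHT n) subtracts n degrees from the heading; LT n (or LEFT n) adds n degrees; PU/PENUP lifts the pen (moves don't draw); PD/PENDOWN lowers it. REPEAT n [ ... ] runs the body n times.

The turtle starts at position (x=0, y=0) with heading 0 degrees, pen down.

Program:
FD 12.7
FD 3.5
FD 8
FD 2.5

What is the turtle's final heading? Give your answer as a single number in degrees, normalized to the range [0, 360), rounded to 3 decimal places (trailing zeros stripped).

Executing turtle program step by step:
Start: pos=(0,0), heading=0, pen down
FD 12.7: (0,0) -> (12.7,0) [heading=0, draw]
FD 3.5: (12.7,0) -> (16.2,0) [heading=0, draw]
FD 8: (16.2,0) -> (24.2,0) [heading=0, draw]
FD 2.5: (24.2,0) -> (26.7,0) [heading=0, draw]
Final: pos=(26.7,0), heading=0, 4 segment(s) drawn

Answer: 0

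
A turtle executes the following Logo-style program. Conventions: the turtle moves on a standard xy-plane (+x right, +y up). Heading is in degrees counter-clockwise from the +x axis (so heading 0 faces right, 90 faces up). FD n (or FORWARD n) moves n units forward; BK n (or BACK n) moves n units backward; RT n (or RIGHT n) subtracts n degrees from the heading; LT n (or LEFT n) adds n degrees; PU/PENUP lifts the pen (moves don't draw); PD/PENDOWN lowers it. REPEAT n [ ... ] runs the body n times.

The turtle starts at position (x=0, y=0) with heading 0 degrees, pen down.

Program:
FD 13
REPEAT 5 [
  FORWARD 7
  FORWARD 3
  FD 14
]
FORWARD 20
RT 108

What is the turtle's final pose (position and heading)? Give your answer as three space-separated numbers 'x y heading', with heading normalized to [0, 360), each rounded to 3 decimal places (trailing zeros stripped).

Executing turtle program step by step:
Start: pos=(0,0), heading=0, pen down
FD 13: (0,0) -> (13,0) [heading=0, draw]
REPEAT 5 [
  -- iteration 1/5 --
  FD 7: (13,0) -> (20,0) [heading=0, draw]
  FD 3: (20,0) -> (23,0) [heading=0, draw]
  FD 14: (23,0) -> (37,0) [heading=0, draw]
  -- iteration 2/5 --
  FD 7: (37,0) -> (44,0) [heading=0, draw]
  FD 3: (44,0) -> (47,0) [heading=0, draw]
  FD 14: (47,0) -> (61,0) [heading=0, draw]
  -- iteration 3/5 --
  FD 7: (61,0) -> (68,0) [heading=0, draw]
  FD 3: (68,0) -> (71,0) [heading=0, draw]
  FD 14: (71,0) -> (85,0) [heading=0, draw]
  -- iteration 4/5 --
  FD 7: (85,0) -> (92,0) [heading=0, draw]
  FD 3: (92,0) -> (95,0) [heading=0, draw]
  FD 14: (95,0) -> (109,0) [heading=0, draw]
  -- iteration 5/5 --
  FD 7: (109,0) -> (116,0) [heading=0, draw]
  FD 3: (116,0) -> (119,0) [heading=0, draw]
  FD 14: (119,0) -> (133,0) [heading=0, draw]
]
FD 20: (133,0) -> (153,0) [heading=0, draw]
RT 108: heading 0 -> 252
Final: pos=(153,0), heading=252, 17 segment(s) drawn

Answer: 153 0 252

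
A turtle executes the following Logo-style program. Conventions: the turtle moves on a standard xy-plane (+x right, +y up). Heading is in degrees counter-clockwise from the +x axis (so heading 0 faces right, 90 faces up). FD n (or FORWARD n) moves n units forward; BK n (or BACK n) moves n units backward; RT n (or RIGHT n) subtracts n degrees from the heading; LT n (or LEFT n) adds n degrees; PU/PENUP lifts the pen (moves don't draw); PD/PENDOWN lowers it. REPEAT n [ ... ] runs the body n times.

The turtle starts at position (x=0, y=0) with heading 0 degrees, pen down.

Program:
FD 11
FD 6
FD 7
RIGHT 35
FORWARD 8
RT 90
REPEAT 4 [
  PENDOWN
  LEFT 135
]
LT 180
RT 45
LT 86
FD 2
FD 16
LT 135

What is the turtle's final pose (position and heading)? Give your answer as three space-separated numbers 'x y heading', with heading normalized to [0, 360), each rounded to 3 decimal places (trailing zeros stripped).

Executing turtle program step by step:
Start: pos=(0,0), heading=0, pen down
FD 11: (0,0) -> (11,0) [heading=0, draw]
FD 6: (11,0) -> (17,0) [heading=0, draw]
FD 7: (17,0) -> (24,0) [heading=0, draw]
RT 35: heading 0 -> 325
FD 8: (24,0) -> (30.553,-4.589) [heading=325, draw]
RT 90: heading 325 -> 235
REPEAT 4 [
  -- iteration 1/4 --
  PD: pen down
  LT 135: heading 235 -> 10
  -- iteration 2/4 --
  PD: pen down
  LT 135: heading 10 -> 145
  -- iteration 3/4 --
  PD: pen down
  LT 135: heading 145 -> 280
  -- iteration 4/4 --
  PD: pen down
  LT 135: heading 280 -> 55
]
LT 180: heading 55 -> 235
RT 45: heading 235 -> 190
LT 86: heading 190 -> 276
FD 2: (30.553,-4.589) -> (30.762,-6.578) [heading=276, draw]
FD 16: (30.762,-6.578) -> (32.435,-22.49) [heading=276, draw]
LT 135: heading 276 -> 51
Final: pos=(32.435,-22.49), heading=51, 6 segment(s) drawn

Answer: 32.435 -22.49 51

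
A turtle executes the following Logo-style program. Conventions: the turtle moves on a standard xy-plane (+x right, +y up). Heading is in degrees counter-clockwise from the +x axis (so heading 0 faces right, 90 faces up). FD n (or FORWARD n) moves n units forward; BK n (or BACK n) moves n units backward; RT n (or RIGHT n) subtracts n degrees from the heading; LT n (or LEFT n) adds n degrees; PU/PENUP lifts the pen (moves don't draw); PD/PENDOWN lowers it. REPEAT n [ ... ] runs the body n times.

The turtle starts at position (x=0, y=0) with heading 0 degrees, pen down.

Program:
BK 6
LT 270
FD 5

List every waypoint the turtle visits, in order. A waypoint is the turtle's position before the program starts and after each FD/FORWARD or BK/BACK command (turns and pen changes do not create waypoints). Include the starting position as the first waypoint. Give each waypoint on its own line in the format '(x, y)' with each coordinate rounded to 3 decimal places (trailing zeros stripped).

Executing turtle program step by step:
Start: pos=(0,0), heading=0, pen down
BK 6: (0,0) -> (-6,0) [heading=0, draw]
LT 270: heading 0 -> 270
FD 5: (-6,0) -> (-6,-5) [heading=270, draw]
Final: pos=(-6,-5), heading=270, 2 segment(s) drawn
Waypoints (3 total):
(0, 0)
(-6, 0)
(-6, -5)

Answer: (0, 0)
(-6, 0)
(-6, -5)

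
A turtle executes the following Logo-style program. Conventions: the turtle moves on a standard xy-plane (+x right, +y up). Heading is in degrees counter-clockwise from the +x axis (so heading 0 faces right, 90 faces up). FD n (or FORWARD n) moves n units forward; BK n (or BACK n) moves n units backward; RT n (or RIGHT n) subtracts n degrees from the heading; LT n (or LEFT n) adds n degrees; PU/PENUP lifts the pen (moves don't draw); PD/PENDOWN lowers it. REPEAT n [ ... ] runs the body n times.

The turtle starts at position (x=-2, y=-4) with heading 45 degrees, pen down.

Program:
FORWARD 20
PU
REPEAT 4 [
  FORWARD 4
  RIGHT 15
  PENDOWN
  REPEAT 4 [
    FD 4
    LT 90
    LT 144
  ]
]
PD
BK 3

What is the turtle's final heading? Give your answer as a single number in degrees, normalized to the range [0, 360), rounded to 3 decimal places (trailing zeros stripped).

Answer: 129

Derivation:
Executing turtle program step by step:
Start: pos=(-2,-4), heading=45, pen down
FD 20: (-2,-4) -> (12.142,10.142) [heading=45, draw]
PU: pen up
REPEAT 4 [
  -- iteration 1/4 --
  FD 4: (12.142,10.142) -> (14.971,12.971) [heading=45, move]
  RT 15: heading 45 -> 30
  PD: pen down
  REPEAT 4 [
    -- iteration 1/4 --
    FD 4: (14.971,12.971) -> (18.435,14.971) [heading=30, draw]
    LT 90: heading 30 -> 120
    LT 144: heading 120 -> 264
    -- iteration 2/4 --
    FD 4: (18.435,14.971) -> (18.017,10.992) [heading=264, draw]
    LT 90: heading 264 -> 354
    LT 144: heading 354 -> 138
    -- iteration 3/4 --
    FD 4: (18.017,10.992) -> (15.044,13.669) [heading=138, draw]
    LT 90: heading 138 -> 228
    LT 144: heading 228 -> 12
    -- iteration 4/4 --
    FD 4: (15.044,13.669) -> (18.957,14.501) [heading=12, draw]
    LT 90: heading 12 -> 102
    LT 144: heading 102 -> 246
  ]
  -- iteration 2/4 --
  FD 4: (18.957,14.501) -> (17.33,10.846) [heading=246, draw]
  RT 15: heading 246 -> 231
  PD: pen down
  REPEAT 4 [
    -- iteration 1/4 --
    FD 4: (17.33,10.846) -> (14.812,7.738) [heading=231, draw]
    LT 90: heading 231 -> 321
    LT 144: heading 321 -> 105
    -- iteration 2/4 --
    FD 4: (14.812,7.738) -> (13.777,11.602) [heading=105, draw]
    LT 90: heading 105 -> 195
    LT 144: heading 195 -> 339
    -- iteration 3/4 --
    FD 4: (13.777,11.602) -> (17.511,10.168) [heading=339, draw]
    LT 90: heading 339 -> 69
    LT 144: heading 69 -> 213
    -- iteration 4/4 --
    FD 4: (17.511,10.168) -> (14.157,7.99) [heading=213, draw]
    LT 90: heading 213 -> 303
    LT 144: heading 303 -> 87
  ]
  -- iteration 3/4 --
  FD 4: (14.157,7.99) -> (14.366,11.984) [heading=87, draw]
  RT 15: heading 87 -> 72
  PD: pen down
  REPEAT 4 [
    -- iteration 1/4 --
    FD 4: (14.366,11.984) -> (15.602,15.788) [heading=72, draw]
    LT 90: heading 72 -> 162
    LT 144: heading 162 -> 306
    -- iteration 2/4 --
    FD 4: (15.602,15.788) -> (17.953,12.552) [heading=306, draw]
    LT 90: heading 306 -> 36
    LT 144: heading 36 -> 180
    -- iteration 3/4 --
    FD 4: (17.953,12.552) -> (13.953,12.552) [heading=180, draw]
    LT 90: heading 180 -> 270
    LT 144: heading 270 -> 54
    -- iteration 4/4 --
    FD 4: (13.953,12.552) -> (16.304,15.788) [heading=54, draw]
    LT 90: heading 54 -> 144
    LT 144: heading 144 -> 288
  ]
  -- iteration 4/4 --
  FD 4: (16.304,15.788) -> (17.54,11.984) [heading=288, draw]
  RT 15: heading 288 -> 273
  PD: pen down
  REPEAT 4 [
    -- iteration 1/4 --
    FD 4: (17.54,11.984) -> (17.75,7.99) [heading=273, draw]
    LT 90: heading 273 -> 3
    LT 144: heading 3 -> 147
    -- iteration 2/4 --
    FD 4: (17.75,7.99) -> (14.395,10.168) [heading=147, draw]
    LT 90: heading 147 -> 237
    LT 144: heading 237 -> 21
    -- iteration 3/4 --
    FD 4: (14.395,10.168) -> (18.129,11.602) [heading=21, draw]
    LT 90: heading 21 -> 111
    LT 144: heading 111 -> 255
    -- iteration 4/4 --
    FD 4: (18.129,11.602) -> (17.094,7.738) [heading=255, draw]
    LT 90: heading 255 -> 345
    LT 144: heading 345 -> 129
  ]
]
PD: pen down
BK 3: (17.094,7.738) -> (18.982,5.406) [heading=129, draw]
Final: pos=(18.982,5.406), heading=129, 21 segment(s) drawn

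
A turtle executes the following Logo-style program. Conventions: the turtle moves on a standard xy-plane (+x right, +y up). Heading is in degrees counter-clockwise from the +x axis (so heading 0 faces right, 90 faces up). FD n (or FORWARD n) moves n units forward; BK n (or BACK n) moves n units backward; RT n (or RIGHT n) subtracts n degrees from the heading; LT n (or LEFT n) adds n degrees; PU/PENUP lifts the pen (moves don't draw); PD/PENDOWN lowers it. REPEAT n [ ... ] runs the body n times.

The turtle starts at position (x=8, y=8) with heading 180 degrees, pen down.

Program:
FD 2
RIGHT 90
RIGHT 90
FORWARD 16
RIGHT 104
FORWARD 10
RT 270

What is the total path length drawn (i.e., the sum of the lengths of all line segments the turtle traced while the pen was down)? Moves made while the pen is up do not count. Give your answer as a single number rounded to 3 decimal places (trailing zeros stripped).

Answer: 28

Derivation:
Executing turtle program step by step:
Start: pos=(8,8), heading=180, pen down
FD 2: (8,8) -> (6,8) [heading=180, draw]
RT 90: heading 180 -> 90
RT 90: heading 90 -> 0
FD 16: (6,8) -> (22,8) [heading=0, draw]
RT 104: heading 0 -> 256
FD 10: (22,8) -> (19.581,-1.703) [heading=256, draw]
RT 270: heading 256 -> 346
Final: pos=(19.581,-1.703), heading=346, 3 segment(s) drawn

Segment lengths:
  seg 1: (8,8) -> (6,8), length = 2
  seg 2: (6,8) -> (22,8), length = 16
  seg 3: (22,8) -> (19.581,-1.703), length = 10
Total = 28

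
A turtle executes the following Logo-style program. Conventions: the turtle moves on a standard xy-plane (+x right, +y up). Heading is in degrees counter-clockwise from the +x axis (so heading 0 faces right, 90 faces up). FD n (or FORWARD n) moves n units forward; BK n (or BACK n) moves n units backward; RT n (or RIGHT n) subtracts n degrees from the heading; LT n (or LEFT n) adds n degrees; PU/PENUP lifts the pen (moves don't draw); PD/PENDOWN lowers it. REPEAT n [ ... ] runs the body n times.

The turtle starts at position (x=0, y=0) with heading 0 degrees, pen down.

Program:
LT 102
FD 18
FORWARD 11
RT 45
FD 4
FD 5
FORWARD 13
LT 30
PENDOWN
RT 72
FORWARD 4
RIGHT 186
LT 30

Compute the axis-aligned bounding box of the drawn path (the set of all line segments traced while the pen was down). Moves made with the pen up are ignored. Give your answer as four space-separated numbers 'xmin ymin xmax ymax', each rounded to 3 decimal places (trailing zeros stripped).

Executing turtle program step by step:
Start: pos=(0,0), heading=0, pen down
LT 102: heading 0 -> 102
FD 18: (0,0) -> (-3.742,17.607) [heading=102, draw]
FD 11: (-3.742,17.607) -> (-6.029,28.366) [heading=102, draw]
RT 45: heading 102 -> 57
FD 4: (-6.029,28.366) -> (-3.851,31.721) [heading=57, draw]
FD 5: (-3.851,31.721) -> (-1.128,35.914) [heading=57, draw]
FD 13: (-1.128,35.914) -> (5.953,46.817) [heading=57, draw]
LT 30: heading 57 -> 87
PD: pen down
RT 72: heading 87 -> 15
FD 4: (5.953,46.817) -> (9.816,47.852) [heading=15, draw]
RT 186: heading 15 -> 189
LT 30: heading 189 -> 219
Final: pos=(9.816,47.852), heading=219, 6 segment(s) drawn

Segment endpoints: x in {-6.029, -3.851, -3.742, -1.128, 0, 5.953, 9.816}, y in {0, 17.607, 28.366, 31.721, 35.914, 46.817, 47.852}
xmin=-6.029, ymin=0, xmax=9.816, ymax=47.852

Answer: -6.029 0 9.816 47.852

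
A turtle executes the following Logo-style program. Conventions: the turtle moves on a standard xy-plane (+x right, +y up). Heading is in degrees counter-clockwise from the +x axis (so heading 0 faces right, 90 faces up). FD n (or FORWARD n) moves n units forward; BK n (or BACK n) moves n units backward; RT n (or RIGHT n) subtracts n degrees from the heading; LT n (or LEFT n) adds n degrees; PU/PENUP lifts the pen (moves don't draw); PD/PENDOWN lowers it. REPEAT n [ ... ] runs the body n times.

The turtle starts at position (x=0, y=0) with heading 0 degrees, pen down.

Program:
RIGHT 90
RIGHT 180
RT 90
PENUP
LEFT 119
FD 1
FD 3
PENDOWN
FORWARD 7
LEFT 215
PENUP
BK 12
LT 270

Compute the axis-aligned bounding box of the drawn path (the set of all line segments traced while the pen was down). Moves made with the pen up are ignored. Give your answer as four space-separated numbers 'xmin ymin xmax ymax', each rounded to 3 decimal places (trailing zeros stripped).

Answer: -5.333 3.498 -1.939 9.621

Derivation:
Executing turtle program step by step:
Start: pos=(0,0), heading=0, pen down
RT 90: heading 0 -> 270
RT 180: heading 270 -> 90
RT 90: heading 90 -> 0
PU: pen up
LT 119: heading 0 -> 119
FD 1: (0,0) -> (-0.485,0.875) [heading=119, move]
FD 3: (-0.485,0.875) -> (-1.939,3.498) [heading=119, move]
PD: pen down
FD 7: (-1.939,3.498) -> (-5.333,9.621) [heading=119, draw]
LT 215: heading 119 -> 334
PU: pen up
BK 12: (-5.333,9.621) -> (-16.118,14.881) [heading=334, move]
LT 270: heading 334 -> 244
Final: pos=(-16.118,14.881), heading=244, 1 segment(s) drawn

Segment endpoints: x in {-5.333, -1.939}, y in {3.498, 9.621}
xmin=-5.333, ymin=3.498, xmax=-1.939, ymax=9.621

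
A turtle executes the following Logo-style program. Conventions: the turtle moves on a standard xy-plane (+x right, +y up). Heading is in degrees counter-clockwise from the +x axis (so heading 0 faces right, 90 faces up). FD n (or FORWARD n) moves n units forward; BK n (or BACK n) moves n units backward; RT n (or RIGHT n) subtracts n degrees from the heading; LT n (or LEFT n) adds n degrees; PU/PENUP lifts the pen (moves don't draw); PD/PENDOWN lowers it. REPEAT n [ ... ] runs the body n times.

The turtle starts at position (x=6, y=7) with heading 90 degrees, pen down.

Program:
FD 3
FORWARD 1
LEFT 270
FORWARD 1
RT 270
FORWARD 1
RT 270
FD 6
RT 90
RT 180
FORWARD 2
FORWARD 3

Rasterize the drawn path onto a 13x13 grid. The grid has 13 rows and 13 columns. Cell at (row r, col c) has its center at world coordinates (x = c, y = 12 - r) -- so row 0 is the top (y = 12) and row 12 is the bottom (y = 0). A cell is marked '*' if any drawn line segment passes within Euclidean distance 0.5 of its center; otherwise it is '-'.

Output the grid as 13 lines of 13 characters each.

Answer: -*******-----
-*----**-----
-*----*------
-*----*------
-*----*------
-*----*------
-------------
-------------
-------------
-------------
-------------
-------------
-------------

Derivation:
Segment 0: (6,7) -> (6,10)
Segment 1: (6,10) -> (6,11)
Segment 2: (6,11) -> (7,11)
Segment 3: (7,11) -> (7,12)
Segment 4: (7,12) -> (1,12)
Segment 5: (1,12) -> (1,10)
Segment 6: (1,10) -> (1,7)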